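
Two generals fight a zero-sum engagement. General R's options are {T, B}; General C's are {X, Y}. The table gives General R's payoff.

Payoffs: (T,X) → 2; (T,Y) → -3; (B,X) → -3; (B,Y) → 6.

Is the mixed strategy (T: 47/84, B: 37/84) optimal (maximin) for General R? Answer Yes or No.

Against X this mix gives (47/84)·2 + (37/84)·(-3) = -17/84.
Against Y this mix gives (47/84)·(-3) + (37/84)·6 = 27/28.
General C will play X, holding General R to -17/84. Shifting weight toward the row that does better against X would raise this floor (the equalizing mix achieves 3/14 against both X and Y), so the proposed strategy is not optimal.

No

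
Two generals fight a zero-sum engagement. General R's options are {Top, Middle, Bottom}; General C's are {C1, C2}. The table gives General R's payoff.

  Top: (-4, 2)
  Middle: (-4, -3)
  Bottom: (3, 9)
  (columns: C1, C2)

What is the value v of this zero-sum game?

3

Row minima: Top → -4, Middle → -4, Bottom → 3; maximin = 3.
Column maxima: C1 → 3, C2 → 9; minimax = 3.
Since maximin = minimax = 3, there is a saddle point and the value is 3.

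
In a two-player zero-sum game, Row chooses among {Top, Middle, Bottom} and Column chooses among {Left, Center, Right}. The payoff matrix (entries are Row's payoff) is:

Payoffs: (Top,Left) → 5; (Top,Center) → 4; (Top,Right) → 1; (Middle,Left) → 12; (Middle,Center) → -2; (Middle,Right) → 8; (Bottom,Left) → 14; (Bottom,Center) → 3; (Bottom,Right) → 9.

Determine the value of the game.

Row minima: Top → 1, Middle → -2, Bottom → 3; maximin = 3.
Column maxima: Left → 14, Center → 4, Right → 9; minimax = 4.
3 ≠ 4, so there is no saddle point; optimal play is mixed.
Middle is strictly dominated by Bottom, so Row never plays it.
Left is strictly dominated by Center (it gives Row strictly more in every row), so Column never plays it.
On the remaining 2×2 (Top, Bottom vs Center, Right):
Let Row play Top with probability p. Expected payoff against Center: 4p + 3(1−p) = p + 3; against Right: 1p + 9(1−p) = −8p + 9.
Setting these equal: p + 3 = −8p + 9 ⇒ 9p = 6 ⇒ p = 2/3, and the value is (1)·(2/3) + 3 = 11/3.
For Column: with q = P(Center), equating Top's and Bottom's payoffs gives 3q + 1 = −6q + 9 ⇒ q = 8/9.

11/3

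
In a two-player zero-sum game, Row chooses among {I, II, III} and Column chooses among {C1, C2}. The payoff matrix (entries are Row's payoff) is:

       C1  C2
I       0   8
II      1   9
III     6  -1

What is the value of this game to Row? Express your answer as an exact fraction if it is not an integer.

Row minima: I → 0, II → 1, III → -1; maximin = 1.
Column maxima: C1 → 6, C2 → 9; minimax = 6.
1 ≠ 6, so there is no saddle point; optimal play is mixed.
I is strictly dominated by II, so Row never plays it.
On the remaining 2×2 (II, III vs C1, C2):
Let Row play II with probability p. Expected payoff against C1: 1p + 6(1−p) = −5p + 6; against C2: 9p + (-1)(1−p) = 10p − 1.
Setting these equal: −5p + 6 = 10p − 1 ⇒ −15p = -7 ⇒ p = 7/15, and the value is (-5)·(7/15) + 6 = 11/3.
For Column: with q = P(C1), equating II's and III's payoffs gives −8q + 9 = 7q − 1 ⇒ q = 2/3.

11/3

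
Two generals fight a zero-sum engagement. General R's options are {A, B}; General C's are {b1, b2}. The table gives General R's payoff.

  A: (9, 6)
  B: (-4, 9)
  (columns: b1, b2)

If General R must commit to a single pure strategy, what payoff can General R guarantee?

Row minima: A → 6, B → -4.
The best of these is 6.

6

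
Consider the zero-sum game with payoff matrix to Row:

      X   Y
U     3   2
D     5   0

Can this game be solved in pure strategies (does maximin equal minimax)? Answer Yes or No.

Row minima: U → 2, D → 0; maximin = 2.
Column maxima: X → 5, Y → 2; minimax = 2.
maximin = minimax = 2, so a saddle point exists.

Yes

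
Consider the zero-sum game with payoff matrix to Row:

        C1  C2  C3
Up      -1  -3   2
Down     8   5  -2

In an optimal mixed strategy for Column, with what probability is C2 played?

Row minima: Up → -3, Down → -2; maximin = -2.
Column maxima: C1 → 8, C2 → 5, C3 → 2; minimax = 2.
-2 ≠ 2, so there is no saddle point; optimal play is mixed.
C1 is strictly dominated by C2 (it gives Row strictly more in every row), so Column never plays it.
On the remaining 2×2 (Up, Down vs C2, C3):
Let Row play Up with probability p. Expected payoff against C2: (-3)p + 5(1−p) = −8p + 5; against C3: 2p + (-2)(1−p) = 4p − 2.
Setting these equal: −8p + 5 = 4p − 2 ⇒ −12p = -7 ⇒ p = 7/12, and the value is (-8)·(7/12) + 5 = 1/3.
For Column: with q = P(C2), equating Up's and Down's payoffs gives −5q + 2 = 7q − 2 ⇒ q = 1/3.

1/3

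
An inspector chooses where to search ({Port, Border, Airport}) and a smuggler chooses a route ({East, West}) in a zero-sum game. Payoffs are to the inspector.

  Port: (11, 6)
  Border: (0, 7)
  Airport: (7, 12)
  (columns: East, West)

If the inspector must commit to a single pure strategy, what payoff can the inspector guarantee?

Row minima: Port → 6, Border → 0, Airport → 7.
The best of these is 7.

7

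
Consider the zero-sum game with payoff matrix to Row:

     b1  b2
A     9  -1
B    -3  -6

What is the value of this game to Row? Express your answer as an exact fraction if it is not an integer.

Row minima: A → -1, B → -6; maximin = -1.
Column maxima: b1 → 9, b2 → -1; minimax = -1.
Since maximin = minimax = -1, there is a saddle point and the value is -1.

-1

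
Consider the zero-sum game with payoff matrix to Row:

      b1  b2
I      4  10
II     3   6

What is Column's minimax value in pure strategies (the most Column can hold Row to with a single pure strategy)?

4

Column maxima: b1 → 4, b2 → 10.
The smallest of these is 4.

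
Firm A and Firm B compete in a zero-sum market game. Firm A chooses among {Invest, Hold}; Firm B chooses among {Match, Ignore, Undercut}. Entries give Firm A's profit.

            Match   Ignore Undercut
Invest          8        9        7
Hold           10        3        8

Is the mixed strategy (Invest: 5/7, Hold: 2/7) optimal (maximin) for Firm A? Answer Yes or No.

Against Match this mix gives (5/7)·8 + (2/7)·10 = 60/7.
Against Ignore this mix gives (5/7)·9 + (2/7)·3 = 51/7.
Against Undercut this mix gives (5/7)·7 + (2/7)·8 = 51/7.
All of Firm B's active replies (Ignore, Undercut) yield 51/7, and no column does worse for Firm A. The mix makes Firm B indifferent and guarantees 51/7, so it is optimal.

Yes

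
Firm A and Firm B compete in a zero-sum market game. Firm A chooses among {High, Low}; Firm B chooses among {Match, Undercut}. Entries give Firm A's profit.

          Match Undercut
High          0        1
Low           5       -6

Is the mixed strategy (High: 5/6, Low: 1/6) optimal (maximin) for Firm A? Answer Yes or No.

No

Against Match this mix gives (5/6)·0 + (1/6)·5 = 5/6.
Against Undercut this mix gives (5/6)·1 + (1/6)·(-6) = -1/6.
Firm B will play Undercut, holding Firm A to -1/6. Shifting weight toward the row that does better against Undercut would raise this floor (the equalizing mix achieves 5/12 against both Undercut and Match), so the proposed strategy is not optimal.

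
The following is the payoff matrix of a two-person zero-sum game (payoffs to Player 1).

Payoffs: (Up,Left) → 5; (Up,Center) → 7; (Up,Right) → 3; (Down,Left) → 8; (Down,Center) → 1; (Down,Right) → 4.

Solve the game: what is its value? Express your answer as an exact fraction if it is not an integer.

Row minima: Up → 3, Down → 1; maximin = 3.
Column maxima: Left → 8, Center → 7, Right → 4; minimax = 4.
3 ≠ 4, so there is no saddle point; optimal play is mixed.
Left is strictly dominated by Right (it gives Player 1 strictly more in every row), so Player 2 never plays it.
On the remaining 2×2 (Up, Down vs Center, Right):
Let Player 1 play Up with probability p. Expected payoff against Center: 7p + 1(1−p) = 6p + 1; against Right: 3p + 4(1−p) = −p + 4.
Setting these equal: 6p + 1 = −p + 4 ⇒ 7p = 3 ⇒ p = 3/7, and the value is (6)·(3/7) + 1 = 25/7.
For Player 2: with q = P(Center), equating Up's and Down's payoffs gives 4q + 3 = −3q + 4 ⇒ q = 1/7.

25/7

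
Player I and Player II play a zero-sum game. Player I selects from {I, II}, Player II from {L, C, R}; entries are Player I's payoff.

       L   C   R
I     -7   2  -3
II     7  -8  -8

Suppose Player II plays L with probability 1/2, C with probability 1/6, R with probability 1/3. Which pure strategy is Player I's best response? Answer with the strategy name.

Expected payoff of I: (1/2)·(-7) + (1/6)·2 + (1/3)·(-3) = -25/6.
Expected payoff of II: (1/2)·7 + (1/6)·(-8) + (1/3)·(-8) = -1/2.
The largest is -1/2, so Player I's best response is II.

II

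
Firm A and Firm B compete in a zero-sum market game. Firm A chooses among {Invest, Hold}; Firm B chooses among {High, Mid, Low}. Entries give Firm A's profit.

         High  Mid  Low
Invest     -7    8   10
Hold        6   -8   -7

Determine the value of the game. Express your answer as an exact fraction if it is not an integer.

-8/29

Row minima: Invest → -7, Hold → -8; maximin = -7.
Column maxima: High → 6, Mid → 8, Low → 10; minimax = 6.
-7 ≠ 6, so there is no saddle point; optimal play is mixed.
Low is strictly dominated by Mid (it gives Firm A strictly more in every row), so Firm B never plays it.
On the remaining 2×2 (Invest, Hold vs High, Mid):
Let Firm A play Invest with probability p. Expected payoff against High: (-7)p + 6(1−p) = −13p + 6; against Mid: 8p + (-8)(1−p) = 16p − 8.
Setting these equal: −13p + 6 = 16p − 8 ⇒ −29p = -14 ⇒ p = 14/29, and the value is (-13)·(14/29) + 6 = -8/29.
For Firm B: with q = P(High), equating Invest's and Hold's payoffs gives −15q + 8 = 14q − 8 ⇒ q = 16/29.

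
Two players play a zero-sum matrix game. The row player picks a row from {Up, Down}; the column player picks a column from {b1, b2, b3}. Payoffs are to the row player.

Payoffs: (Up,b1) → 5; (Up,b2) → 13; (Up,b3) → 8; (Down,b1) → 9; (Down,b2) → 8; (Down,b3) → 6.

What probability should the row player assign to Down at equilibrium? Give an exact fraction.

Row minima: Up → 5, Down → 6; maximin = 6.
Column maxima: b1 → 9, b2 → 13, b3 → 8; minimax = 8.
6 ≠ 8, so there is no saddle point; optimal play is mixed.
b2 is strictly dominated by b3 (it gives the row player strictly more in every row), so the column player never plays it.
On the remaining 2×2 (Up, Down vs b1, b3):
Let the row player play Up with probability p. Expected payoff against b1: 5p + 9(1−p) = −4p + 9; against b3: 8p + 6(1−p) = 2p + 6.
Setting these equal: −4p + 9 = 2p + 6 ⇒ −6p = -3 ⇒ p = 1/2, and the value is (-4)·(1/2) + 9 = 7.
For the column player: with q = P(b1), equating Up's and Down's payoffs gives −3q + 8 = 3q + 6 ⇒ q = 1/3.

1/2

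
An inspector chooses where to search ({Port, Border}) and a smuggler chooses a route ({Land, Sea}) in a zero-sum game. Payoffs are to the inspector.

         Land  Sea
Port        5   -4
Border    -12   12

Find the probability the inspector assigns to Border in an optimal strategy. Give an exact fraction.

3/11

Row minima: Port → -4, Border → -12; maximin = -4.
Column maxima: Land → 5, Sea → 12; minimax = 5.
-4 ≠ 5, so there is no saddle point; optimal play is mixed.
Let the inspector play Port with probability p. Expected payoff against Land: 5p + (-12)(1−p) = 17p − 12; against Sea: (-4)p + 12(1−p) = −16p + 12.
Setting these equal: 17p − 12 = −16p + 12 ⇒ 33p = 24 ⇒ p = 8/11, and the value is (17)·(8/11) − 12 = 4/11.
For the smuggler: with q = P(Land), equating Port's and Border's payoffs gives 9q − 4 = −24q + 12 ⇒ q = 16/33.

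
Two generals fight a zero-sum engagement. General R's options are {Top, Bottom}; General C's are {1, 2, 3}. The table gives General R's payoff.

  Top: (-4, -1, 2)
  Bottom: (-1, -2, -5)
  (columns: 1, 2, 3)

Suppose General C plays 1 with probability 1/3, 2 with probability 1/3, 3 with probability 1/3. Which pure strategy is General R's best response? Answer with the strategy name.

Top

Expected payoff of Top: (1/3)·(-4) + (1/3)·(-1) + (1/3)·2 = -1.
Expected payoff of Bottom: (1/3)·(-1) + (1/3)·(-2) + (1/3)·(-5) = -8/3.
The largest is -1, so General R's best response is Top.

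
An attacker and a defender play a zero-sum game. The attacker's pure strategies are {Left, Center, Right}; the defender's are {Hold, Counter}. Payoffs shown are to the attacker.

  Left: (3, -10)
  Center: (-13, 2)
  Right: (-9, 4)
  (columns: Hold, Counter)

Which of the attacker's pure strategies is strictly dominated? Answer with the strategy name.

Center

Right gives a strictly higher payoff than Center against every column: -9 > -13, 4 > 2.
So Center is strictly dominated and the attacker never plays it.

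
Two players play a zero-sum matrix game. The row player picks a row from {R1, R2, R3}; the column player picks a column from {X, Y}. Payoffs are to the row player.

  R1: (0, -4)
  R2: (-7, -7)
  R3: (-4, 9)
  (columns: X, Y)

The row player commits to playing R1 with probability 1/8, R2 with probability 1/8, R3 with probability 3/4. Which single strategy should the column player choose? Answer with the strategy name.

X

If the column player plays X, the row player's expected payoff is (1/8)·0 + (1/8)·(-7) + (3/4)·(-4) = -31/8.
If the column player plays Y, the row player's expected payoff is (1/8)·(-4) + (1/8)·(-7) + (3/4)·9 = 43/8.
The column player minimizes the row player's payoff; the smallest is -31/8, so the best response is X.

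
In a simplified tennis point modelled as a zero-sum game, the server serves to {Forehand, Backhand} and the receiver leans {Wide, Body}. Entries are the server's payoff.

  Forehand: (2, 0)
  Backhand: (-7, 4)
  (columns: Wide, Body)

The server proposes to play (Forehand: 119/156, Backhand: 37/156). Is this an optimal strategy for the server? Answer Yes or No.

Against Wide this mix gives (119/156)·2 + (37/156)·(-7) = -7/52.
Against Body this mix gives (119/156)·0 + (37/156)·4 = 37/39.
The receiver will play Wide, holding the server to -7/52. Shifting weight toward the row that does better against Wide would raise this floor (the equalizing mix achieves 8/13 against both Wide and Body), so the proposed strategy is not optimal.

No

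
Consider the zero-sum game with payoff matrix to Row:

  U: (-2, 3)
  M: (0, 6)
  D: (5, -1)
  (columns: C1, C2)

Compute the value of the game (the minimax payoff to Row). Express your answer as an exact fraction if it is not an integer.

Row minima: U → -2, M → 0, D → -1; maximin = 0.
Column maxima: C1 → 5, C2 → 6; minimax = 5.
0 ≠ 5, so there is no saddle point; optimal play is mixed.
U is strictly dominated by M, so Row never plays it.
On the remaining 2×2 (M, D vs C1, C2):
Let Row play M with probability p. Expected payoff against C1: 0p + 5(1−p) = −5p + 5; against C2: 6p + (-1)(1−p) = 7p − 1.
Setting these equal: −5p + 5 = 7p − 1 ⇒ −12p = -6 ⇒ p = 1/2, and the value is (-5)·(1/2) + 5 = 5/2.
For Column: with q = P(C1), equating M's and D's payoffs gives −6q + 6 = 6q − 1 ⇒ q = 7/12.

5/2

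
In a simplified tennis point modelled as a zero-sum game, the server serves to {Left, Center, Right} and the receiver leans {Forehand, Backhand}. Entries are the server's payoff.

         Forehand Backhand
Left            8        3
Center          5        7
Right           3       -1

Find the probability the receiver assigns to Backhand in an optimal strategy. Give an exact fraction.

Row minima: Left → 3, Center → 5, Right → -1; maximin = 5.
Column maxima: Forehand → 8, Backhand → 7; minimax = 7.
5 ≠ 7, so there is no saddle point; optimal play is mixed.
Right is strictly dominated by Left, so the server never plays it.
On the remaining 2×2 (Left, Center vs Forehand, Backhand):
Let the server play Left with probability p. Expected payoff against Forehand: 8p + 5(1−p) = 3p + 5; against Backhand: 3p + 7(1−p) = −4p + 7.
Setting these equal: 3p + 5 = −4p + 7 ⇒ 7p = 2 ⇒ p = 2/7, and the value is (3)·(2/7) + 5 = 41/7.
For the receiver: with q = P(Forehand), equating Left's and Center's payoffs gives 5q + 3 = −2q + 7 ⇒ q = 4/7.

3/7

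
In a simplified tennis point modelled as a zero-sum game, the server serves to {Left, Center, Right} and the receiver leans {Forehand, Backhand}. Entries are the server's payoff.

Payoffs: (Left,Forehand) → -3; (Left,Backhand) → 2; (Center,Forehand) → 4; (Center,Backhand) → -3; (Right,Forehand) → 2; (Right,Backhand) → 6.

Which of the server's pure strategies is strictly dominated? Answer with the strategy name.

Right gives a strictly higher payoff than Left against every column: 2 > -3, 6 > 2.
So Left is strictly dominated and the server never plays it.

Left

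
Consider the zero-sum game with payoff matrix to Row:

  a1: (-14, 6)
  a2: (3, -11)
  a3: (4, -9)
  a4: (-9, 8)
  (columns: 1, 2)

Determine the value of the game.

-49/30

Row minima: a1 → -14, a2 → -11, a3 → -9, a4 → -9; maximin = -9.
Column maxima: 1 → 4, 2 → 8; minimax = 4.
-9 ≠ 4, so there is no saddle point; optimal play is mixed.
a1 is strictly dominated by a4, so Row never plays it.
a2 is strictly dominated by a3, so Row never plays it.
On the remaining 2×2 (a3, a4 vs 1, 2):
Let Row play a3 with probability p. Expected payoff against 1: 4p + (-9)(1−p) = 13p − 9; against 2: (-9)p + 8(1−p) = −17p + 8.
Setting these equal: 13p − 9 = −17p + 8 ⇒ 30p = 17 ⇒ p = 17/30, and the value is (13)·(17/30) − 9 = -49/30.
For Column: with q = P(1), equating a3's and a4's payoffs gives 13q − 9 = −17q + 8 ⇒ q = 17/30.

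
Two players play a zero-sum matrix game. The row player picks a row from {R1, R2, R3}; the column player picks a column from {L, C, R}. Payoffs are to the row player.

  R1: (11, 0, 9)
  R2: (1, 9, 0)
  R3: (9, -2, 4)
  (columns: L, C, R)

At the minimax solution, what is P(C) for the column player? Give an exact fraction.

Row minima: R1 → 0, R2 → 0, R3 → -2; maximin = 0.
Column maxima: L → 11, C → 9, R → 9; minimax = 9.
0 ≠ 9, so there is no saddle point; optimal play is mixed.
R3 is strictly dominated by R1, so the row player never plays it.
L is strictly dominated by R (it gives the row player strictly more in every row), so the column player never plays it.
On the remaining 2×2 (R1, R2 vs C, R):
Let the row player play R1 with probability p. Expected payoff against C: 0p + 9(1−p) = −9p + 9; against R: 9p + 0(1−p) = 9p.
Setting these equal: −9p + 9 = 9p ⇒ −18p = -9 ⇒ p = 1/2, and the value is (-9)·(1/2) + 9 = 9/2.
For the column player: with q = P(C), equating R1's and R2's payoffs gives −9q + 9 = 9q ⇒ q = 1/2.

1/2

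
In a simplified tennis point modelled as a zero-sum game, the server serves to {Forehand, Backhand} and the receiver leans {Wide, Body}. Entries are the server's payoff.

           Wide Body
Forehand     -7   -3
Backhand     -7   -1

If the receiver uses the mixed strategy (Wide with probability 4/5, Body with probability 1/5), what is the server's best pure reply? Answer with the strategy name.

Backhand

Expected payoff of Forehand: (4/5)·(-7) + (1/5)·(-3) = -31/5.
Expected payoff of Backhand: (4/5)·(-7) + (1/5)·(-1) = -29/5.
The largest is -29/5, so the server's best response is Backhand.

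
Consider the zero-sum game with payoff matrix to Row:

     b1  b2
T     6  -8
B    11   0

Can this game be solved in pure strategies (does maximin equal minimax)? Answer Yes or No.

Row minima: T → -8, B → 0; maximin = 0.
Column maxima: b1 → 11, b2 → 0; minimax = 0.
maximin = minimax = 0, so a saddle point exists.

Yes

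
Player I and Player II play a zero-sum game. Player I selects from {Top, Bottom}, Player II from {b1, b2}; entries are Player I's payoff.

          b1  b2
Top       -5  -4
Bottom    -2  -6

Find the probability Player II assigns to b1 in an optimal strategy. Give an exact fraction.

2/5

Row minima: Top → -5, Bottom → -6; maximin = -5.
Column maxima: b1 → -2, b2 → -4; minimax = -4.
-5 ≠ -4, so there is no saddle point; optimal play is mixed.
Let Player I play Top with probability p. Expected payoff against b1: (-5)p + (-2)(1−p) = −3p − 2; against b2: (-4)p + (-6)(1−p) = 2p − 6.
Setting these equal: −3p − 2 = 2p − 6 ⇒ −5p = -4 ⇒ p = 4/5, and the value is (-3)·(4/5) − 2 = -22/5.
For Player II: with q = P(b1), equating Top's and Bottom's payoffs gives −q − 4 = 4q − 6 ⇒ q = 2/5.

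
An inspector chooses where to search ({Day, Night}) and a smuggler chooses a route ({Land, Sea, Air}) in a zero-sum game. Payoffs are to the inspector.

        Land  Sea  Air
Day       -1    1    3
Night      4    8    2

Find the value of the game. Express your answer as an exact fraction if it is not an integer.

Row minima: Day → -1, Night → 2; maximin = 2.
Column maxima: Land → 4, Sea → 8, Air → 3; minimax = 3.
2 ≠ 3, so there is no saddle point; optimal play is mixed.
Sea is strictly dominated by Land (it gives the inspector strictly more in every row), so the smuggler never plays it.
On the remaining 2×2 (Day, Night vs Land, Air):
Let the inspector play Day with probability p. Expected payoff against Land: (-1)p + 4(1−p) = −5p + 4; against Air: 3p + 2(1−p) = p + 2.
Setting these equal: −5p + 4 = p + 2 ⇒ −6p = -2 ⇒ p = 1/3, and the value is (-5)·(1/3) + 4 = 7/3.
For the smuggler: with q = P(Land), equating Day's and Night's payoffs gives −4q + 3 = 2q + 2 ⇒ q = 1/6.

7/3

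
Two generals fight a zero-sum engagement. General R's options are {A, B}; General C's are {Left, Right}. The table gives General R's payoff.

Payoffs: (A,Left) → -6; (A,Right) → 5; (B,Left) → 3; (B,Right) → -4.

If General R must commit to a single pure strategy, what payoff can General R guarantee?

-4

Row minima: A → -6, B → -4.
The best of these is -4.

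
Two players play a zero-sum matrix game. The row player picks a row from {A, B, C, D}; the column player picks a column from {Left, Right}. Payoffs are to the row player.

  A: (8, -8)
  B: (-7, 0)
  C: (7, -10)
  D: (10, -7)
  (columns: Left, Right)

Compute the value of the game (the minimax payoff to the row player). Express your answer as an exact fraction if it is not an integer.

Row minima: A → -8, B → -7, C → -10, D → -7; maximin = -7.
Column maxima: Left → 10, Right → 0; minimax = 0.
-7 ≠ 0, so there is no saddle point; optimal play is mixed.
A is strictly dominated by D, so the row player never plays it.
C is strictly dominated by D, so the row player never plays it.
On the remaining 2×2 (B, D vs Left, Right):
Let the row player play B with probability p. Expected payoff against Left: (-7)p + 10(1−p) = −17p + 10; against Right: 0p + (-7)(1−p) = 7p − 7.
Setting these equal: −17p + 10 = 7p − 7 ⇒ −24p = -17 ⇒ p = 17/24, and the value is (-17)·(17/24) + 10 = -49/24.
For the column player: with q = P(Left), equating B's and D's payoffs gives −7q = 17q − 7 ⇒ q = 7/24.

-49/24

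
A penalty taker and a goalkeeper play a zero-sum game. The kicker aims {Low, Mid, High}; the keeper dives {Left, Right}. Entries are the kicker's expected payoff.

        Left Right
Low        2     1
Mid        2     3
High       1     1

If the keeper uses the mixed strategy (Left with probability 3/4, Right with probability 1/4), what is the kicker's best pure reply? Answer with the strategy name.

Mid

Expected payoff of Low: (3/4)·2 + (1/4)·1 = 7/4.
Expected payoff of Mid: (3/4)·2 + (1/4)·3 = 9/4.
Expected payoff of High: (3/4)·1 + (1/4)·1 = 1.
The largest is 9/4, so the kicker's best response is Mid.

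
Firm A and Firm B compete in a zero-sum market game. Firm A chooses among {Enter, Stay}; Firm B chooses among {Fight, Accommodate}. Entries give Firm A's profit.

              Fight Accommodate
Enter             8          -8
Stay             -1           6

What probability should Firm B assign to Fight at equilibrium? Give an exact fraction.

Row minima: Enter → -8, Stay → -1; maximin = -1.
Column maxima: Fight → 8, Accommodate → 6; minimax = 6.
-1 ≠ 6, so there is no saddle point; optimal play is mixed.
Let Firm A play Enter with probability p. Expected payoff against Fight: 8p + (-1)(1−p) = 9p − 1; against Accommodate: (-8)p + 6(1−p) = −14p + 6.
Setting these equal: 9p − 1 = −14p + 6 ⇒ 23p = 7 ⇒ p = 7/23, and the value is (9)·(7/23) − 1 = 40/23.
For Firm B: with q = P(Fight), equating Enter's and Stay's payoffs gives 16q − 8 = −7q + 6 ⇒ q = 14/23.

14/23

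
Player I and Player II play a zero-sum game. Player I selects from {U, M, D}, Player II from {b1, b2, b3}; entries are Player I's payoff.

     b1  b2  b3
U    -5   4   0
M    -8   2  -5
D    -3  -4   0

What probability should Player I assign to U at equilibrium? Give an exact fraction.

Row minima: U → -5, M → -8, D → -4; maximin = -4.
Column maxima: b1 → -3, b2 → 4, b3 → 0; minimax = -3.
-4 ≠ -3, so there is no saddle point; optimal play is mixed.
M is strictly dominated by U, so Player I never plays it.
b3 is strictly dominated by b1 (it gives Player I strictly more in every row), so Player II never plays it.
On the remaining 2×2 (U, D vs b1, b2):
Let Player I play U with probability p. Expected payoff against b1: (-5)p + (-3)(1−p) = −2p − 3; against b2: 4p + (-4)(1−p) = 8p − 4.
Setting these equal: −2p − 3 = 8p − 4 ⇒ −10p = -1 ⇒ p = 1/10, and the value is (-2)·(1/10) − 3 = -16/5.
For Player II: with q = P(b1), equating U's and D's payoffs gives −9q + 4 = q − 4 ⇒ q = 4/5.

1/10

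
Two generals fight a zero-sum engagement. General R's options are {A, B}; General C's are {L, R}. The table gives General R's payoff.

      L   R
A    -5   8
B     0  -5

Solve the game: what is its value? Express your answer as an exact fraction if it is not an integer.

-25/18

Row minima: A → -5, B → -5; maximin = -5.
Column maxima: L → 0, R → 8; minimax = 0.
-5 ≠ 0, so there is no saddle point; optimal play is mixed.
Let General R play A with probability p. Expected payoff against L: (-5)p + 0(1−p) = −5p; against R: 8p + (-5)(1−p) = 13p − 5.
Setting these equal: −5p = 13p − 5 ⇒ −18p = -5 ⇒ p = 5/18, and the value is (-5)·(5/18) = -25/18.
For General C: with q = P(L), equating A's and B's payoffs gives −13q + 8 = 5q − 5 ⇒ q = 13/18.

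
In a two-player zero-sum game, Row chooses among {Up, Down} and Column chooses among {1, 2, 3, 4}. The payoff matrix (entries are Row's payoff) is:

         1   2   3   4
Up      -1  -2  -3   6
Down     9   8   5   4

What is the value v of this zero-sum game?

21/5

Row minima: Up → -3, Down → 4; maximin = 4.
Column maxima: 1 → 9, 2 → 8, 3 → 5, 4 → 6; minimax = 5.
4 ≠ 5, so there is no saddle point; optimal play is mixed.
1 is strictly dominated by 2 (it gives Row strictly more in every row), so Column never plays it.
2 is strictly dominated by 3 (it gives Row strictly more in every row), so Column never plays it.
On the remaining 2×2 (Up, Down vs 3, 4):
Let Row play Up with probability p. Expected payoff against 3: (-3)p + 5(1−p) = −8p + 5; against 4: 6p + 4(1−p) = 2p + 4.
Setting these equal: −8p + 5 = 2p + 4 ⇒ −10p = -1 ⇒ p = 1/10, and the value is (-8)·(1/10) + 5 = 21/5.
For Column: with q = P(3), equating Up's and Down's payoffs gives −9q + 6 = q + 4 ⇒ q = 1/5.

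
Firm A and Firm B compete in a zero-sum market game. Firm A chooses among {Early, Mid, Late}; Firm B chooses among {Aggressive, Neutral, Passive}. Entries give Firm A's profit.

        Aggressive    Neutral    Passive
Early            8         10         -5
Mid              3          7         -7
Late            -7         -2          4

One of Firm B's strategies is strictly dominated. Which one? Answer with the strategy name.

Aggressive holds Firm A's payoff strictly below Neutral in every row: 8 < 10, 3 < 7, -7 < -2.
So Neutral is strictly dominated for Firm B.

Neutral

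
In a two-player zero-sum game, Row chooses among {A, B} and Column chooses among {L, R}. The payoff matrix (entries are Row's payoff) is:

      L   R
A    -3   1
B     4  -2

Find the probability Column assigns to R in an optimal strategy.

Row minima: A → -3, B → -2; maximin = -2.
Column maxima: L → 4, R → 1; minimax = 1.
-2 ≠ 1, so there is no saddle point; optimal play is mixed.
Let Row play A with probability p. Expected payoff against L: (-3)p + 4(1−p) = −7p + 4; against R: 1p + (-2)(1−p) = 3p − 2.
Setting these equal: −7p + 4 = 3p − 2 ⇒ −10p = -6 ⇒ p = 3/5, and the value is (-7)·(3/5) + 4 = -1/5.
For Column: with q = P(L), equating A's and B's payoffs gives −4q + 1 = 6q − 2 ⇒ q = 3/10.

7/10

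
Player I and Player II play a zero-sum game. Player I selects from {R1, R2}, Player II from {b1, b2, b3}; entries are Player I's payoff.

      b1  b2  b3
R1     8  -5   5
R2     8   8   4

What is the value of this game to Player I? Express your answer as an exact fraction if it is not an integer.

Row minima: R1 → -5, R2 → 4; maximin = 4.
Column maxima: b1 → 8, b2 → 8, b3 → 5; minimax = 5.
4 ≠ 5, so there is no saddle point; optimal play is mixed.
b1 is strictly dominated by b3 (it gives Player I strictly more in every row), so Player II never plays it.
On the remaining 2×2 (R1, R2 vs b2, b3):
Let Player I play R1 with probability p. Expected payoff against b2: (-5)p + 8(1−p) = −13p + 8; against b3: 5p + 4(1−p) = p + 4.
Setting these equal: −13p + 8 = p + 4 ⇒ −14p = -4 ⇒ p = 2/7, and the value is (-13)·(2/7) + 8 = 30/7.
For Player II: with q = P(b2), equating R1's and R2's payoffs gives −10q + 5 = 4q + 4 ⇒ q = 1/14.

30/7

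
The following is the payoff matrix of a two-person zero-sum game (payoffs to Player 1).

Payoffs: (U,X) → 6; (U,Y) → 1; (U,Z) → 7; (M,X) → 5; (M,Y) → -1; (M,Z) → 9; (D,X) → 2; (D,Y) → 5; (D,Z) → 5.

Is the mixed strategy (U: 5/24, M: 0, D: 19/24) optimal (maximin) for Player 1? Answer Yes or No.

No

Against X this mix gives (5/24)·6 + (19/24)·2 = 17/6.
Against Y this mix gives (5/24)·1 + (19/24)·5 = 25/6.
Against Z this mix gives (5/24)·7 + (19/24)·5 = 65/12.
Player 2 will play X, holding Player 1 to 17/6. Shifting weight toward the row that does better against X would raise this floor (the equalizing mix achieves 7/2 against both X and Y), so the proposed strategy is not optimal.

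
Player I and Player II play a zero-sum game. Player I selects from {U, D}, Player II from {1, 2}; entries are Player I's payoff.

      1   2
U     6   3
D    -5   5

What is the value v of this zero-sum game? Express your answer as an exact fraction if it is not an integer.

45/13

Row minima: U → 3, D → -5; maximin = 3.
Column maxima: 1 → 6, 2 → 5; minimax = 5.
3 ≠ 5, so there is no saddle point; optimal play is mixed.
Let Player I play U with probability p. Expected payoff against 1: 6p + (-5)(1−p) = 11p − 5; against 2: 3p + 5(1−p) = −2p + 5.
Setting these equal: 11p − 5 = −2p + 5 ⇒ 13p = 10 ⇒ p = 10/13, and the value is (11)·(10/13) − 5 = 45/13.
For Player II: with q = P(1), equating U's and D's payoffs gives 3q + 3 = −10q + 5 ⇒ q = 2/13.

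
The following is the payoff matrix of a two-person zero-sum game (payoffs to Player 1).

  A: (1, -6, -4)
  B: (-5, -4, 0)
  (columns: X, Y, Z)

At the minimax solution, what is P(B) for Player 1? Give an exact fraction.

Row minima: A → -6, B → -5; maximin = -5.
Column maxima: X → 1, Y → -4, Z → 0; minimax = -4.
-5 ≠ -4, so there is no saddle point; optimal play is mixed.
Z is strictly dominated by Y (it gives Player 1 strictly more in every row), so Player 2 never plays it.
On the remaining 2×2 (A, B vs X, Y):
Let Player 1 play A with probability p. Expected payoff against X: 1p + (-5)(1−p) = 6p − 5; against Y: (-6)p + (-4)(1−p) = −2p − 4.
Setting these equal: 6p − 5 = −2p − 4 ⇒ 8p = 1 ⇒ p = 1/8, and the value is (6)·(1/8) − 5 = -17/4.
For Player 2: with q = P(X), equating A's and B's payoffs gives 7q − 6 = −q − 4 ⇒ q = 1/4.

7/8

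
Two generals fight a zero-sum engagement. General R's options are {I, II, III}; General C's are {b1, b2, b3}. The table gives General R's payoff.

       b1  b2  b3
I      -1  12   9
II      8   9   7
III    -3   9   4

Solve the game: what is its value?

Row minima: I → -1, II → 7, III → -3; maximin = 7.
Column maxima: b1 → 8, b2 → 12, b3 → 9; minimax = 8.
7 ≠ 8, so there is no saddle point; optimal play is mixed.
III is strictly dominated by I, so General R never plays it.
b2 is strictly dominated by b1 (it gives General R strictly more in every row), so General C never plays it.
On the remaining 2×2 (I, II vs b1, b3):
Let General R play I with probability p. Expected payoff against b1: (-1)p + 8(1−p) = −9p + 8; against b3: 9p + 7(1−p) = 2p + 7.
Setting these equal: −9p + 8 = 2p + 7 ⇒ −11p = -1 ⇒ p = 1/11, and the value is (-9)·(1/11) + 8 = 79/11.
For General C: with q = P(b1), equating I's and II's payoffs gives −10q + 9 = q + 7 ⇒ q = 2/11.

79/11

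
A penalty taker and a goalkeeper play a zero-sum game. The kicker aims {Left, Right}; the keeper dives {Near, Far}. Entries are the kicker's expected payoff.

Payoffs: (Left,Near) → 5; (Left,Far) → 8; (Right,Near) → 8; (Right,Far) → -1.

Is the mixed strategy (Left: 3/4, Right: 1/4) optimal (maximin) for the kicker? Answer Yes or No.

Yes

Against Near this mix gives (3/4)·5 + (1/4)·8 = 23/4.
Against Far this mix gives (3/4)·8 + (1/4)·(-1) = 23/4.
All of the keeper's active replies (Near, Far) yield 23/4, and no column does worse for the kicker. The mix makes the keeper indifferent and guarantees 23/4, so it is optimal.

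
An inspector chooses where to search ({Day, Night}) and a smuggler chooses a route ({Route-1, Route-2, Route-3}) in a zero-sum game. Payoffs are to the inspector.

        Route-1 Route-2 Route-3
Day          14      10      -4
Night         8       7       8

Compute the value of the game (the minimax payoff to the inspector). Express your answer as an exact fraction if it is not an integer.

Row minima: Day → -4, Night → 7; maximin = 7.
Column maxima: Route-1 → 14, Route-2 → 10, Route-3 → 8; minimax = 8.
7 ≠ 8, so there is no saddle point; optimal play is mixed.
Route-1 is strictly dominated by Route-2 (it gives the inspector strictly more in every row), so the smuggler never plays it.
On the remaining 2×2 (Day, Night vs Route-2, Route-3):
Let the inspector play Day with probability p. Expected payoff against Route-2: 10p + 7(1−p) = 3p + 7; against Route-3: (-4)p + 8(1−p) = −12p + 8.
Setting these equal: 3p + 7 = −12p + 8 ⇒ 15p = 1 ⇒ p = 1/15, and the value is (3)·(1/15) + 7 = 36/5.
For the smuggler: with q = P(Route-2), equating Day's and Night's payoffs gives 14q − 4 = −q + 8 ⇒ q = 4/5.

36/5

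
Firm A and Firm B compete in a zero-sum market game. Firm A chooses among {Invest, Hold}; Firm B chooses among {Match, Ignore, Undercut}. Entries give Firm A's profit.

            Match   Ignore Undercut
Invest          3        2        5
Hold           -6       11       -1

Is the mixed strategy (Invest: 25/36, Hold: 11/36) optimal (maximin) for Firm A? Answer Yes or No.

No

Against Match this mix gives (25/36)·3 + (11/36)·(-6) = 1/4.
Against Ignore this mix gives (25/36)·2 + (11/36)·11 = 19/4.
Against Undercut this mix gives (25/36)·5 + (11/36)·(-1) = 19/6.
Firm B will play Match, holding Firm A to 1/4. Shifting weight toward the row that does better against Match would raise this floor (the equalizing mix achieves 5/2 against both Match and Ignore), so the proposed strategy is not optimal.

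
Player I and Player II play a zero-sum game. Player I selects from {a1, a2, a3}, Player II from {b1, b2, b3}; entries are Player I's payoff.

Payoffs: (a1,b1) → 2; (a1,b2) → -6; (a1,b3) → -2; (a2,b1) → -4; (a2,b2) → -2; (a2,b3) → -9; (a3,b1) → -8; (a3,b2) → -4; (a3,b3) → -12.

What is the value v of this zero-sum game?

-50/11

Row minima: a1 → -6, a2 → -9, a3 → -12; maximin = -6.
Column maxima: b1 → 2, b2 → -2, b3 → -2; minimax = -2.
-6 ≠ -2, so there is no saddle point; optimal play is mixed.
a3 is strictly dominated by a2, so Player I never plays it.
b1 is strictly dominated by b3 (it gives Player I strictly more in every row), so Player II never plays it.
On the remaining 2×2 (a1, a2 vs b2, b3):
Let Player I play a1 with probability p. Expected payoff against b2: (-6)p + (-2)(1−p) = −4p − 2; against b3: (-2)p + (-9)(1−p) = 7p − 9.
Setting these equal: −4p − 2 = 7p − 9 ⇒ −11p = -7 ⇒ p = 7/11, and the value is (-4)·(7/11) − 2 = -50/11.
For Player II: with q = P(b2), equating a1's and a2's payoffs gives −4q − 2 = 7q − 9 ⇒ q = 7/11.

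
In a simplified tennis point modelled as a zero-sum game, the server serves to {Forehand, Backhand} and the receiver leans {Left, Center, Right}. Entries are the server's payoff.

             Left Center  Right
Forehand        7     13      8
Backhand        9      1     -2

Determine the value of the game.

43/6

Row minima: Forehand → 7, Backhand → -2; maximin = 7.
Column maxima: Left → 9, Center → 13, Right → 8; minimax = 8.
7 ≠ 8, so there is no saddle point; optimal play is mixed.
Center is strictly dominated by Right (it gives the server strictly more in every row), so the receiver never plays it.
On the remaining 2×2 (Forehand, Backhand vs Left, Right):
Let the server play Forehand with probability p. Expected payoff against Left: 7p + 9(1−p) = −2p + 9; against Right: 8p + (-2)(1−p) = 10p − 2.
Setting these equal: −2p + 9 = 10p − 2 ⇒ −12p = -11 ⇒ p = 11/12, and the value is (-2)·(11/12) + 9 = 43/6.
For the receiver: with q = P(Left), equating Forehand's and Backhand's payoffs gives −q + 8 = 11q − 2 ⇒ q = 5/6.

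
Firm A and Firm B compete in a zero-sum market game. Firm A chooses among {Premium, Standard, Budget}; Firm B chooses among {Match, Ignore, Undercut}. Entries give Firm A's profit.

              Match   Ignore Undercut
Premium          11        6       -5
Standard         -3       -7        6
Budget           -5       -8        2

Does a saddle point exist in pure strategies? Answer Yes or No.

Row minima: Premium → -5, Standard → -7, Budget → -8; maximin = -5.
Column maxima: Match → 11, Ignore → 6, Undercut → 6; minimax = 6.
-5 ≠ 6, so no pure-strategy equilibrium exists.

No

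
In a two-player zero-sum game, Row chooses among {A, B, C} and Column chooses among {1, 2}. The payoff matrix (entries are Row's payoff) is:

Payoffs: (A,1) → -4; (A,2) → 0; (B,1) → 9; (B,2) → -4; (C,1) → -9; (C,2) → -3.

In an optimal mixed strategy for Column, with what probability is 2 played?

Row minima: A → -4, B → -4, C → -9; maximin = -4.
Column maxima: 1 → 9, 2 → 0; minimax = 0.
-4 ≠ 0, so there is no saddle point; optimal play is mixed.
C is strictly dominated by A, so Row never plays it.
On the remaining 2×2 (A, B vs 1, 2):
Let Row play A with probability p. Expected payoff against 1: (-4)p + 9(1−p) = −13p + 9; against 2: 0p + (-4)(1−p) = 4p − 4.
Setting these equal: −13p + 9 = 4p − 4 ⇒ −17p = -13 ⇒ p = 13/17, and the value is (-13)·(13/17) + 9 = -16/17.
For Column: with q = P(1), equating A's and B's payoffs gives −4q = 13q − 4 ⇒ q = 4/17.

13/17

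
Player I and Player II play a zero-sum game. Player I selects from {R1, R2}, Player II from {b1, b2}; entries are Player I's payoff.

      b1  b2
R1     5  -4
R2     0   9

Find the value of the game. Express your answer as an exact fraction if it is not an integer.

5/2

Row minima: R1 → -4, R2 → 0; maximin = 0.
Column maxima: b1 → 5, b2 → 9; minimax = 5.
0 ≠ 5, so there is no saddle point; optimal play is mixed.
Let Player I play R1 with probability p. Expected payoff against b1: 5p + 0(1−p) = 5p; against b2: (-4)p + 9(1−p) = −13p + 9.
Setting these equal: 5p = −13p + 9 ⇒ 18p = 9 ⇒ p = 1/2, and the value is (5)·(1/2) = 5/2.
For Player II: with q = P(b1), equating R1's and R2's payoffs gives 9q − 4 = −9q + 9 ⇒ q = 13/18.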